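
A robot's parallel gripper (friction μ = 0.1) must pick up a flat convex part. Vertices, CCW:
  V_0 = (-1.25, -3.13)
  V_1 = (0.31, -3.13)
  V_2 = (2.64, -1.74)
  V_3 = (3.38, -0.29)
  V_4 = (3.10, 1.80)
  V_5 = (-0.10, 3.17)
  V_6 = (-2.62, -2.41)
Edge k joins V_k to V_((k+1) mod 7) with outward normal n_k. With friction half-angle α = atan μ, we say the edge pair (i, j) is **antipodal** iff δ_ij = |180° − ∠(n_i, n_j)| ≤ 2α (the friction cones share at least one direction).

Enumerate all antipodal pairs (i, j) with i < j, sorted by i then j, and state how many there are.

count = 2; pairs: (2,5), (4,6)

α = atan 0.1 = 5.71°;  2α = 11.42°
n_0 = (+0.0000, -1.0000)
n_1 = (+0.5123, -0.8588)
n_2 = (+0.8907, -0.4546)
n_3 = (+0.9911, +0.1328)
n_4 = (+0.3936, +0.9193)
n_5 = (-0.9114, +0.4116)
n_6 = (-0.4652, -0.8852)
  (0,1): δ = 149.18°  ·
  (0,2): δ = 117.04°  ·
  (0,3): δ = 82.37°  ·
  (0,4): δ = 23.18°  ·
  (0,5): δ = 65.70°  ·
  (0,6): δ = 152.28°  ·
  (1,2): δ = 147.86°  ·
  (1,3): δ = 113.19°  ·
  (1,4): δ = 54.00°  ·
  (1,5): δ = 34.88°  ·
  (1,6): δ = 121.46°  ·
  (2,3): δ = 145.33°  ·
  (2,4): δ = 86.14°  ·
  (2,5): δ = 2.73°  ✓
  (2,6): δ = 89.31°  ·
  (3,4): δ = 120.81°  ·
  (3,5): δ = 31.94°  ·
  (3,6): δ = 54.65°  ·
  (4,5): δ = 91.13°  ·
  (4,6): δ = 4.55°  ✓
  (5,6): δ = 93.42°  ·
antipodal pairs: 2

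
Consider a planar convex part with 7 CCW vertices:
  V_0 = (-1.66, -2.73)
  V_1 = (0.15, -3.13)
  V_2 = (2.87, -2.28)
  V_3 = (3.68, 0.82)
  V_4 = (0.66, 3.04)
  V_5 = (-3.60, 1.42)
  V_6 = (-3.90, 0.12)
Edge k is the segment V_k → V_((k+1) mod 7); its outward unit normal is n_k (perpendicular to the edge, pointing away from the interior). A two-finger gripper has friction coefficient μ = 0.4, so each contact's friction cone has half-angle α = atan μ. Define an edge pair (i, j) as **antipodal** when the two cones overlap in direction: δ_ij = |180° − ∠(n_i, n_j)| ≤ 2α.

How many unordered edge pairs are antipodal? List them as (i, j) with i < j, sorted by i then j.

count = 5; pairs: (0,3), (0,4), (1,4), (2,5), (3,6)

α = atan 0.4 = 21.80°;  2α = 43.60°
n_0 = (-0.2158, -0.9764)
n_1 = (+0.2983, -0.9545)
n_2 = (+0.9675, -0.2528)
n_3 = (+0.5923, +0.8057)
n_4 = (-0.3554, +0.9347)
n_5 = (-0.9744, +0.2249)
n_6 = (-0.7862, -0.6179)
  (0,1): δ = 150.18°  ·
  (0,2): δ = 92.18°  ·
  (0,3): δ = 23.86°  ✓
  (0,4): δ = 33.28°  ✓
  (0,5): δ = 89.47°  ·
  (0,6): δ = 140.63°  ·
  (1,2): δ = 122.00°  ·
  (1,3): δ = 53.67°  ·
  (1,4): δ = 3.47°  ✓
  (1,5): δ = 59.65°  ·
  (1,6): δ = 110.81°  ·
  (2,3): δ = 111.68°  ·
  (2,4): δ = 54.54°  ·
  (2,5): δ = 1.65°  ✓
  (2,6): δ = 52.81°  ·
  (3,4): δ = 122.86°  ·
  (3,5): δ = 66.68°  ·
  (3,6): δ = 15.51°  ✓
  (4,5): δ = 123.82°  ·
  (4,6): δ = 72.65°  ·
  (5,6): δ = 128.84°  ·
antipodal pairs: 5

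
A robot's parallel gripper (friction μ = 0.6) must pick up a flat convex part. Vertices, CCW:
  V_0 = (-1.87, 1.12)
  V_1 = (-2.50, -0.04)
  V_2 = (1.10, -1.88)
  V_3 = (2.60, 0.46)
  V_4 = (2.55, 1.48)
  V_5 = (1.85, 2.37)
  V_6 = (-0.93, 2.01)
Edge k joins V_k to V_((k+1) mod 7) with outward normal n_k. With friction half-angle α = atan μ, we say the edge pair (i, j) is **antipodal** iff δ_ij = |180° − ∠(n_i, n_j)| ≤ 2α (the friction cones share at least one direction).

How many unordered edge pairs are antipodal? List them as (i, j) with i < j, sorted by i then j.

count = 8; pairs: (0,2), (0,3), (1,3), (1,4), (1,5), (2,5), (2,6), (3,6)

α = atan 0.6 = 30.96°;  2α = 61.93°
n_0 = (-0.8788, +0.4773)
n_1 = (-0.4551, -0.8904)
n_2 = (+0.8419, -0.5397)
n_3 = (+0.9988, +0.0490)
n_4 = (+0.7860, +0.6182)
n_5 = (-0.1284, +0.9917)
n_6 = (-0.6875, +0.7262)
  (0,1): δ = 88.57°  ·
  (0,2): δ = 4.15°  ✓
  (0,3): δ = 31.31°  ✓
  (0,4): δ = 66.69°  ·
  (0,5): δ = 125.89°  ·
  (0,6): δ = 161.94°  ·
  (1,2): δ = 95.59°  ·
  (1,3): δ = 60.12°  ✓
  (1,4): δ = 24.74°  ✓
  (1,5): δ = 34.45°  ✓
  (1,6): δ = 70.51°  ·
  (2,3): δ = 144.53°  ·
  (2,4): δ = 109.15°  ·
  (2,5): δ = 49.96°  ✓
  (2,6): δ = 13.90°  ✓
  (3,4): δ = 144.62°  ·
  (3,5): δ = 85.43°  ·
  (3,6): δ = 49.37°  ✓
  (4,5): δ = 120.81°  ·
  (4,6): δ = 84.75°  ·
  (5,6): δ = 143.94°  ·
antipodal pairs: 8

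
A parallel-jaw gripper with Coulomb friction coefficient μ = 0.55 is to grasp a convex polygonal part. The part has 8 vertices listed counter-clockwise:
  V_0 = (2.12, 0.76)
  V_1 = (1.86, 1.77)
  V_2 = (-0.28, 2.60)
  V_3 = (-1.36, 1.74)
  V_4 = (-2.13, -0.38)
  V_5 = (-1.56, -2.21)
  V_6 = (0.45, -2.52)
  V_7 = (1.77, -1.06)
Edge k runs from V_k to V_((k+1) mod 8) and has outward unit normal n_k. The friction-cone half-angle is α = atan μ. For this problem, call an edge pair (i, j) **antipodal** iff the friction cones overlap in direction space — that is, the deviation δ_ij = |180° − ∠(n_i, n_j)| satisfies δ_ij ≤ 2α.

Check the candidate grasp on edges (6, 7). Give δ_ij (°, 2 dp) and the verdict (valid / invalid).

α = atan 0.55 = 28.81°;  2α = 57.62°
edge 6: e_6 = (+1.32, +1.46);  n_6 = (+0.7418, -0.6706)
edge 7: e_7 = (+0.35, +1.82);  n_7 = (+0.9820, -0.1888)
∠(n_6, n_7) = 31.23°
δ = |180° − 31.23°| = 148.77°
148.77° > 2α = 57.62°  →  invalid

δ = 148.77°, invalid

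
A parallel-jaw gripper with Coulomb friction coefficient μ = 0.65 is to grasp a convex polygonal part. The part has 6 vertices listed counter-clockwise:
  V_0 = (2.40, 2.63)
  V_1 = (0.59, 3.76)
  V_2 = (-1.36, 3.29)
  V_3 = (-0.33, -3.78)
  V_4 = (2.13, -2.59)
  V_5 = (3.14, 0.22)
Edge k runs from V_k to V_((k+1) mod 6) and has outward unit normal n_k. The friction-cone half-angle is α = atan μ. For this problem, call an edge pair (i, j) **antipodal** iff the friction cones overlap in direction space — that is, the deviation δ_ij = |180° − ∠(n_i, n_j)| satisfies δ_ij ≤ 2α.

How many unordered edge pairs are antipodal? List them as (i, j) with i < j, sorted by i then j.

α = atan 0.65 = 33.02°;  2α = 66.05°
n_0 = (+0.5296, +0.8483)
n_1 = (-0.2343, +0.9722)
n_2 = (-0.9896, -0.1442)
n_3 = (+0.4355, -0.9002)
n_4 = (+0.9411, -0.3382)
n_5 = (+0.9560, +0.2935)
  (0,1): δ = 134.47°  ·
  (0,2): δ = 49.73°  ✓
  (0,3): δ = 57.79°  ✓
  (0,4): δ = 102.21°  ·
  (0,5): δ = 139.05°  ·
  (1,2): δ = 95.26°  ·
  (1,3): δ = 12.26°  ✓
  (1,4): δ = 56.68°  ✓
  (1,5): δ = 93.52°  ·
  (2,3): δ = 72.47°  ·
  (2,4): δ = 28.06°  ✓
  (2,5): δ = 8.78°  ✓
  (3,4): δ = 135.58°  ·
  (3,5): δ = 98.75°  ·
  (4,5): δ = 143.16°  ·
antipodal pairs: 6

count = 6; pairs: (0,2), (0,3), (1,3), (1,4), (2,4), (2,5)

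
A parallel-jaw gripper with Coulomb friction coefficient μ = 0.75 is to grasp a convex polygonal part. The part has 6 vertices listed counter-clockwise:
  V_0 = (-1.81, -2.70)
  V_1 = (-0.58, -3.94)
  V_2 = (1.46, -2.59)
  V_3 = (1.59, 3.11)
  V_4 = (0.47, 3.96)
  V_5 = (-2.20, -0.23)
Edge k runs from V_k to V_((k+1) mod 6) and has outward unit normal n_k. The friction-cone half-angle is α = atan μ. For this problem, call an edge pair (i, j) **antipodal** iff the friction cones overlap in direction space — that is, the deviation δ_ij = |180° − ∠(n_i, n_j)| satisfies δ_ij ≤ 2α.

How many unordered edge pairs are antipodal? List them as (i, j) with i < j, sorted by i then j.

count = 8; pairs: (0,2), (0,3), (1,3), (1,4), (1,5), (2,4), (2,5), (3,5)

α = atan 0.75 = 36.87°;  2α = 73.74°
n_0 = (-0.7100, -0.7042)
n_1 = (+0.5519, -0.8339)
n_2 = (+0.9997, -0.0228)
n_3 = (+0.6045, +0.7966)
n_4 = (-0.8433, +0.5374)
n_5 = (-0.9878, -0.1560)
  (0,1): δ = 101.27°  ·
  (0,2): δ = 46.07°  ✓
  (0,3): δ = 8.04°  ✓
  (0,4): δ = 102.73°  ·
  (0,5): δ = 144.20°  ·
  (1,2): δ = 124.80°  ·
  (1,3): δ = 70.69°  ✓
  (1,4): δ = 24.00°  ✓
  (1,5): δ = 65.48°  ✓
  (2,3): δ = 125.89°  ·
  (2,4): δ = 31.20°  ✓
  (2,5): δ = 10.28°  ✓
  (3,4): δ = 85.31°  ·
  (3,5): δ = 43.83°  ✓
  (4,5): δ = 138.52°  ·
antipodal pairs: 8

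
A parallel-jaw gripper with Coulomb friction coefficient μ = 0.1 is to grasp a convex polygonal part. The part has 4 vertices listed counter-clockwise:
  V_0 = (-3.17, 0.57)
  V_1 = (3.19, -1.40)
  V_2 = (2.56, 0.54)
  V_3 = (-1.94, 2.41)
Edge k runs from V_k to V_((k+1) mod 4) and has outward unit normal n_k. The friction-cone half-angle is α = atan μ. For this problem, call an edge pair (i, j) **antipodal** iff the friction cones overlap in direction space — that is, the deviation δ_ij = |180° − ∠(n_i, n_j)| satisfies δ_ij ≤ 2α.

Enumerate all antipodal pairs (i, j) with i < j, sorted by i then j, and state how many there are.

α = atan 0.1 = 5.71°;  2α = 11.42°
n_0 = (-0.2959, -0.9552)
n_1 = (+0.9511, +0.3089)
n_2 = (+0.3837, +0.9234)
n_3 = (-0.8314, +0.5557)
  (0,1): δ = 54.80°  ·
  (0,2): δ = 5.36°  ✓
  (0,3): δ = 73.45°  ·
  (1,2): δ = 130.56°  ·
  (1,3): δ = 51.75°  ·
  (2,3): δ = 101.20°  ·
antipodal pairs: 1

count = 1; pairs: (0,2)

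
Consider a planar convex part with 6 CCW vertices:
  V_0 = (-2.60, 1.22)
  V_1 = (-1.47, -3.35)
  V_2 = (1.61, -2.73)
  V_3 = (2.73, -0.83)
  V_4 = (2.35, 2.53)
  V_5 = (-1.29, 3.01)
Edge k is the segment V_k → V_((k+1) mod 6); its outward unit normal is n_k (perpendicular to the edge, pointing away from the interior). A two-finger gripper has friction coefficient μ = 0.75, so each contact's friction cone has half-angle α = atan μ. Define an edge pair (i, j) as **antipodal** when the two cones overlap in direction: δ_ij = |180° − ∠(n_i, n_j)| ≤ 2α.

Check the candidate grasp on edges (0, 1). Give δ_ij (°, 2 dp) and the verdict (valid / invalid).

α = atan 0.75 = 36.87°;  2α = 73.74°
edge 0: e_0 = (+1.13, -4.57);  n_0 = (-0.9708, -0.2400)
edge 1: e_1 = (+3.08, +0.62);  n_1 = (+0.1973, -0.9803)
∠(n_0, n_1) = 87.49°
δ = |180° − 87.49°| = 92.51°
92.51° > 2α = 73.74°  →  invalid

δ = 92.51°, invalid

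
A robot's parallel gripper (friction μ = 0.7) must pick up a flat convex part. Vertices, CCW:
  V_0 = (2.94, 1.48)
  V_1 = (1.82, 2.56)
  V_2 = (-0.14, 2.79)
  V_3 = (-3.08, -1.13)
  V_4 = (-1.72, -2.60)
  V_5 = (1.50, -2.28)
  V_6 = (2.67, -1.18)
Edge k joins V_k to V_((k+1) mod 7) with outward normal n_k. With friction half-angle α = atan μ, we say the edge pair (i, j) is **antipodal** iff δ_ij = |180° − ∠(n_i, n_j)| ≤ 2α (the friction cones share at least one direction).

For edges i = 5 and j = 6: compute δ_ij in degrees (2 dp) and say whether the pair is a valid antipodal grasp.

δ = 139.03°, invalid

α = atan 0.7 = 34.99°;  2α = 69.98°
edge 5: e_5 = (+1.17, +1.10);  n_5 = (+0.6850, -0.7286)
edge 6: e_6 = (+0.27, +2.66);  n_6 = (+0.9949, -0.1010)
∠(n_5, n_6) = 40.97°
δ = |180° − 40.97°| = 139.03°
139.03° > 2α = 69.98°  →  invalid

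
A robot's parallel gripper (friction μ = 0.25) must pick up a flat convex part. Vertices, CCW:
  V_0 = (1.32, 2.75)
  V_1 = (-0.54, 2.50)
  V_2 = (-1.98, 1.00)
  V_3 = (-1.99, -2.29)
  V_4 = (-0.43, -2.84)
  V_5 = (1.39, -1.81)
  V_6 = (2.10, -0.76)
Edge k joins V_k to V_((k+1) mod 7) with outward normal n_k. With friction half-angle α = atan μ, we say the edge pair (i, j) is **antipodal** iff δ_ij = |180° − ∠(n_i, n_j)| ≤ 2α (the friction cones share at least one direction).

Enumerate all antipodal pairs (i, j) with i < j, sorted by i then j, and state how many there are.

α = atan 0.25 = 14.04°;  2α = 28.07°
n_0 = (-0.1332, +0.9911)
n_1 = (-0.7214, +0.6925)
n_2 = (-1.0000, +0.0030)
n_3 = (-0.3325, -0.9431)
n_4 = (+0.4925, -0.8703)
n_5 = (+0.8284, -0.5602)
n_6 = (+0.9762, +0.2169)
  (0,1): δ = 141.49°  ·
  (0,2): δ = 97.83°  ·
  (0,3): δ = 27.08°  ✓
  (0,4): δ = 21.85°  ✓
  (0,5): δ = 48.28°  ·
  (0,6): δ = 94.87°  ·
  (1,2): δ = 136.34°  ·
  (1,3): δ = 65.59°  ·
  (1,4): δ = 16.66°  ✓
  (1,5): δ = 9.76°  ✓
  (1,6): δ = 56.36°  ·
  (2,3): δ = 109.25°  ·
  (2,4): δ = 60.32°  ·
  (2,5): δ = 33.89°  ·
  (2,6): δ = 12.70°  ✓
  (3,4): δ = 131.07°  ·
  (3,5): δ = 104.65°  ·
  (3,6): δ = 58.05°  ·
  (4,5): δ = 153.57°  ·
  (4,6): δ = 106.98°  ·
  (5,6): δ = 133.41°  ·
antipodal pairs: 5

count = 5; pairs: (0,3), (0,4), (1,4), (1,5), (2,6)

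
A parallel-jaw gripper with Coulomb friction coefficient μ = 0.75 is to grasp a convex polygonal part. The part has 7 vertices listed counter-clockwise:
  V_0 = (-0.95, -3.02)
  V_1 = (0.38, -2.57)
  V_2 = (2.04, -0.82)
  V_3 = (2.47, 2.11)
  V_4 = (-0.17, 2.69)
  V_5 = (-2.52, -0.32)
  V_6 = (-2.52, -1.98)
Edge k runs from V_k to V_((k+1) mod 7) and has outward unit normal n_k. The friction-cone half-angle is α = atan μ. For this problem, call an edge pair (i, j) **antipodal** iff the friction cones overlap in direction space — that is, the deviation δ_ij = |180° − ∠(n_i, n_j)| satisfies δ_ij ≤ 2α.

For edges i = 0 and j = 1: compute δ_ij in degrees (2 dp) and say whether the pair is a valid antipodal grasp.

α = atan 0.75 = 36.87°;  2α = 73.74°
edge 0: e_0 = (+1.33, +0.45);  n_0 = (+0.3205, -0.9472)
edge 1: e_1 = (+1.66, +1.75);  n_1 = (+0.7255, -0.6882)
∠(n_0, n_1) = 27.82°
δ = |180° − 27.82°| = 152.18°
152.18° > 2α = 73.74°  →  invalid

δ = 152.18°, invalid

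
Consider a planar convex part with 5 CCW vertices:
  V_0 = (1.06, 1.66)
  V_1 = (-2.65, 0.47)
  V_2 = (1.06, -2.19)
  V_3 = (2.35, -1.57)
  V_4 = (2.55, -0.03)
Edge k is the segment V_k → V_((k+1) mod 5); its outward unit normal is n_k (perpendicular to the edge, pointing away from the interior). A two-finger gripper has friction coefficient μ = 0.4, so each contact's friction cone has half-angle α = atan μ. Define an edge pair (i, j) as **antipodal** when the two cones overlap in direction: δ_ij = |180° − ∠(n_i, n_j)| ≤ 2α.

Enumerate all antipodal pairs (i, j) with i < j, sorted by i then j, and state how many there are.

count = 2; pairs: (0,2), (1,4)

α = atan 0.4 = 21.80°;  2α = 43.60°
n_0 = (-0.3054, +0.9522)
n_1 = (-0.5827, -0.8127)
n_2 = (+0.4332, -0.9013)
n_3 = (+0.9917, -0.1288)
n_4 = (+0.7501, +0.6613)
  (0,1): δ = 53.42°  ·
  (0,2): δ = 7.89°  ✓
  (0,3): δ = 64.82°  ·
  (0,4): δ = 113.62°  ·
  (1,2): δ = 118.69°  ·
  (1,3): δ = 61.76°  ·
  (1,4): δ = 12.96°  ✓
  (2,3): δ = 123.07°  ·
  (2,4): δ = 74.27°  ·
  (3,4): δ = 131.20°  ·
antipodal pairs: 2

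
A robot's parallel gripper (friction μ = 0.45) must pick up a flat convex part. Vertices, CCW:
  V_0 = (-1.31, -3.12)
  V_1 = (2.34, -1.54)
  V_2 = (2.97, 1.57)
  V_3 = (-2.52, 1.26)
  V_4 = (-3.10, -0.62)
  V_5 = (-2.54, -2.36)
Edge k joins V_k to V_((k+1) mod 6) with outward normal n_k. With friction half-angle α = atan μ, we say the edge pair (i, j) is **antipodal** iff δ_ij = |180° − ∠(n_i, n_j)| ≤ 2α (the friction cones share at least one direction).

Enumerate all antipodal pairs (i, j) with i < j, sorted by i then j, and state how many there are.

count = 4; pairs: (0,2), (1,3), (1,4), (2,5)

α = atan 0.45 = 24.23°;  2α = 48.46°
n_0 = (+0.3973, -0.9177)
n_1 = (+0.9801, -0.1985)
n_2 = (-0.0564, +0.9984)
n_3 = (-0.9556, +0.2948)
n_4 = (-0.9519, -0.3064)
n_5 = (-0.5256, -0.8507)
  (0,1): δ = 124.86°  ·
  (0,2): δ = 20.17°  ✓
  (0,3): δ = 49.45°  ·
  (0,4): δ = 84.43°  ·
  (0,5): δ = 124.88°  ·
  (1,2): δ = 75.32°  ·
  (1,3): δ = 5.69°  ✓
  (1,4): δ = 29.29°  ✓
  (1,5): δ = 69.74°  ·
  (2,3): δ = 110.38°  ·
  (2,4): δ = 75.39°  ·
  (2,5): δ = 34.94°  ✓
  (3,4): δ = 145.01°  ·
  (3,5): δ = 104.57°  ·
  (4,5): δ = 139.55°  ·
antipodal pairs: 4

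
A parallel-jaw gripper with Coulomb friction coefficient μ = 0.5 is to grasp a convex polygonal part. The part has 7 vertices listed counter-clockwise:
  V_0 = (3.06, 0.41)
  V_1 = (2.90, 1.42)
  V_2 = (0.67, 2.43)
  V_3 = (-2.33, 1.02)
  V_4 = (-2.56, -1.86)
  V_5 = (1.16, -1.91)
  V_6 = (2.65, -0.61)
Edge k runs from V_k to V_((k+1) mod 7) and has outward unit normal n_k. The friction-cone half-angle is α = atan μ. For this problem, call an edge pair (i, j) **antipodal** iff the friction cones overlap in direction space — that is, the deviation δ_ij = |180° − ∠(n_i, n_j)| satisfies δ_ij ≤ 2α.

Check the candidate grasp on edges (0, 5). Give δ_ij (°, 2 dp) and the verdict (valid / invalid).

δ = 122.10°, invalid

α = atan 0.5 = 26.57°;  2α = 53.13°
edge 0: e_0 = (-0.16, +1.01);  n_0 = (+0.9877, +0.1565)
edge 5: e_5 = (+1.49, +1.30);  n_5 = (+0.6574, -0.7535)
∠(n_0, n_5) = 57.90°
δ = |180° − 57.90°| = 122.10°
122.10° > 2α = 53.13°  →  invalid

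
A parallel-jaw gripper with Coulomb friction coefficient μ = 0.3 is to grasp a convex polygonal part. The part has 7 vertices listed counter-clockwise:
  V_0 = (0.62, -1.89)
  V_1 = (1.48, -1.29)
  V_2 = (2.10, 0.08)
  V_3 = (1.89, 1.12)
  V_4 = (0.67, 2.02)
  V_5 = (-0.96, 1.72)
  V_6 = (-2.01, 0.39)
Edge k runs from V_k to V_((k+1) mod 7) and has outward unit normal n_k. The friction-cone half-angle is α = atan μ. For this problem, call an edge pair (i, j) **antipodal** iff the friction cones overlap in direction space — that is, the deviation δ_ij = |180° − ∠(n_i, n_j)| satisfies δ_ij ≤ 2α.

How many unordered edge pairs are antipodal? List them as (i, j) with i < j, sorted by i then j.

α = atan 0.3 = 16.70°;  2α = 33.40°
n_0 = (+0.5722, -0.8201)
n_1 = (+0.9110, -0.4123)
n_2 = (+0.9802, +0.1979)
n_3 = (+0.5936, +0.8047)
n_4 = (-0.1810, +0.9835)
n_5 = (-0.7849, +0.6196)
n_6 = (-0.6550, -0.7556)
  (0,1): δ = 149.25°  ·
  (0,2): δ = 113.49°  ·
  (0,3): δ = 71.32°  ·
  (0,4): δ = 24.47°  ✓
  (0,5): δ = 16.81°  ✓
  (0,6): δ = 104.17°  ·
  (1,2): δ = 144.23°  ·
  (1,3): δ = 102.07°  ·
  (1,4): δ = 55.22°  ·
  (1,5): δ = 13.94°  ✓
  (1,6): δ = 73.43°  ·
  (2,3): δ = 137.83°  ·
  (2,4): δ = 90.99°  ·
  (2,5): δ = 49.71°  ·
  (2,6): δ = 37.66°  ·
  (3,4): δ = 133.16°  ·
  (3,5): δ = 91.87°  ·
  (3,6): δ = 4.51°  ✓
  (4,5): δ = 138.72°  ·
  (4,6): δ = 51.35°  ·
  (5,6): δ = 92.63°  ·
antipodal pairs: 4

count = 4; pairs: (0,4), (0,5), (1,5), (3,6)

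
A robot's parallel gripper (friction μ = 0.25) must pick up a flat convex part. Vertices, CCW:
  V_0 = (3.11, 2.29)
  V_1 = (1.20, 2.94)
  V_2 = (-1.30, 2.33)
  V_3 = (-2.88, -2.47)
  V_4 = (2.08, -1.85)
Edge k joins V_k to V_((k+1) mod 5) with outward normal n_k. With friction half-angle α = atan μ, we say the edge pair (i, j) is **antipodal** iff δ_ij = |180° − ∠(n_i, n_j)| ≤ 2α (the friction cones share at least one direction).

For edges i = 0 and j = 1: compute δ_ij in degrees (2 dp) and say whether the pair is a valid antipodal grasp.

δ = 147.49°, invalid

α = atan 0.25 = 14.04°;  2α = 28.07°
edge 0: e_0 = (-1.91, +0.65);  n_0 = (+0.3222, +0.9467)
edge 1: e_1 = (-2.50, -0.61);  n_1 = (-0.2370, +0.9715)
∠(n_0, n_1) = 32.51°
δ = |180° − 32.51°| = 147.49°
147.49° > 2α = 28.07°  →  invalid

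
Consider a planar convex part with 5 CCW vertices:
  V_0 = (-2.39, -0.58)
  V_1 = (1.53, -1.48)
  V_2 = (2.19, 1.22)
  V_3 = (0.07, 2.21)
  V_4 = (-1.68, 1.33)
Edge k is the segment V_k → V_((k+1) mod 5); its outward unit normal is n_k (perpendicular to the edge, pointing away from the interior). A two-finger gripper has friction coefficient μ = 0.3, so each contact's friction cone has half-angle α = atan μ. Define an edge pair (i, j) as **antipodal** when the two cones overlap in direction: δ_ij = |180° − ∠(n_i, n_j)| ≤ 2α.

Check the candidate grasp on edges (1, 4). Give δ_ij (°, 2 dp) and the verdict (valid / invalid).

α = atan 0.3 = 16.70°;  2α = 33.40°
edge 1: e_1 = (+0.66, +2.70);  n_1 = (+0.9714, -0.2375)
edge 4: e_4 = (-0.71, -1.91);  n_4 = (-0.9373, +0.3484)
∠(n_1, n_4) = 173.34°
δ = |180° − 173.34°| = 6.66°
6.66° ≤ 2α = 33.40°  →  valid

δ = 6.66°, valid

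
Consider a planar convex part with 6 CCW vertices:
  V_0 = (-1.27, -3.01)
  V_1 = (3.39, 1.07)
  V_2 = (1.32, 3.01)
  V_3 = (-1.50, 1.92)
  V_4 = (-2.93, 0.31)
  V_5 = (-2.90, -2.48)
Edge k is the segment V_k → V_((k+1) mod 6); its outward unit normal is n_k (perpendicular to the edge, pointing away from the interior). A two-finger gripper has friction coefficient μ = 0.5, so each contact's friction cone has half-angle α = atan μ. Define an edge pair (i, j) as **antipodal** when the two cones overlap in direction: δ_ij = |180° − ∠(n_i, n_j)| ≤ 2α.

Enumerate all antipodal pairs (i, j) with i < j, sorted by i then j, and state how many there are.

α = atan 0.5 = 26.57°;  2α = 53.13°
n_0 = (+0.6587, -0.7524)
n_1 = (+0.6838, +0.7296)
n_2 = (-0.3605, +0.9327)
n_3 = (-0.7477, +0.6641)
n_4 = (-0.9999, -0.0108)
n_5 = (-0.3092, -0.9510)
  (0,1): δ = 84.35°  ·
  (0,2): δ = 20.07°  ✓
  (0,3): δ = 7.19°  ✓
  (0,4): δ = 49.41°  ✓
  (0,5): δ = 120.78°  ·
  (1,2): δ = 115.72°  ·
  (1,3): δ = 88.47°  ·
  (1,4): δ = 46.24°  ✓
  (1,5): δ = 25.13°  ✓
  (2,3): δ = 152.74°  ·
  (2,4): δ = 110.52°  ·
  (2,5): δ = 39.14°  ✓
  (3,4): δ = 137.77°  ·
  (3,5): δ = 66.40°  ·
  (4,5): δ = 108.63°  ·
antipodal pairs: 6

count = 6; pairs: (0,2), (0,3), (0,4), (1,4), (1,5), (2,5)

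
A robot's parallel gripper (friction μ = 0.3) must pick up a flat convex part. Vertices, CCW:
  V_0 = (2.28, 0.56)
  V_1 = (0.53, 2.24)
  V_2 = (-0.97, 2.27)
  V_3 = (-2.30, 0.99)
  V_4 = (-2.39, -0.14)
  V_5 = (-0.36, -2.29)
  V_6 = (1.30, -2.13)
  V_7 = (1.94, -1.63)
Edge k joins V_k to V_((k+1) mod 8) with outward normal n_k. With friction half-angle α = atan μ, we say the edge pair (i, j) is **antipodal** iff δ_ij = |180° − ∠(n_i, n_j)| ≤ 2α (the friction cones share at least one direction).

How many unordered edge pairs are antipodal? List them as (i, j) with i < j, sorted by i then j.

count = 4; pairs: (0,4), (1,5), (2,6), (3,7)

α = atan 0.3 = 16.70°;  2α = 33.40°
n_0 = (+0.6925, +0.7214)
n_1 = (+0.0200, +0.9998)
n_2 = (-0.6934, +0.7205)
n_3 = (-0.9968, +0.0794)
n_4 = (-0.7271, -0.6865)
n_5 = (+0.0959, -0.9954)
n_6 = (+0.6156, -0.7880)
n_7 = (+0.9882, -0.1534)
  (0,1): δ = 137.31°  ·
  (0,2): δ = 92.27°  ·
  (0,3): δ = 50.72°  ·
  (0,4): δ = 2.81°  ✓
  (0,5): δ = 49.34°  ·
  (0,6): δ = 81.83°  ·
  (0,7): δ = 125.01°  ·
  (1,2): δ = 134.95°  ·
  (1,3): δ = 93.41°  ·
  (1,4): δ = 45.50°  ·
  (1,5): δ = 6.65°  ✓
  (1,6): δ = 39.14°  ·
  (1,7): δ = 82.32°  ·
  (2,3): δ = 138.46°  ·
  (2,4): δ = 90.55°  ·
  (2,5): δ = 38.40°  ·
  (2,6): δ = 5.90°  ✓
  (2,7): δ = 37.27°  ·
  (3,4): δ = 132.09°  ·
  (3,5): δ = 79.94°  ·
  (3,6): δ = 47.45°  ·
  (3,7): δ = 4.27°  ✓
  (4,5): δ = 127.85°  ·
  (4,6): δ = 95.36°  ·
  (4,7): δ = 52.18°  ·
  (5,6): δ = 147.51°  ·
  (5,7): δ = 104.33°  ·
  (6,7): δ = 136.82°  ·
antipodal pairs: 4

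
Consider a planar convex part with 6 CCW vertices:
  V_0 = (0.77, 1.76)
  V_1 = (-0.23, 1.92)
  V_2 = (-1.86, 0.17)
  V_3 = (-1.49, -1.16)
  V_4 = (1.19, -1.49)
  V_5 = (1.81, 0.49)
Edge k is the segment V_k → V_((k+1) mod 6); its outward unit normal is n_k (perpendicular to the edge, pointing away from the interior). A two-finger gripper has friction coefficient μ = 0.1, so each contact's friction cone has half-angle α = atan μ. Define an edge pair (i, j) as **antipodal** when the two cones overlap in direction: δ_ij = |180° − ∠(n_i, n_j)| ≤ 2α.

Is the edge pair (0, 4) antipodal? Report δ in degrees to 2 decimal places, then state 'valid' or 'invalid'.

α = atan 0.1 = 5.71°;  2α = 11.42°
edge 0: e_0 = (-1.00, +0.16);  n_0 = (+0.1580, +0.9874)
edge 4: e_4 = (+0.62, +1.98);  n_4 = (+0.9543, -0.2988)
∠(n_0, n_4) = 98.30°
δ = |180° − 98.30°| = 81.70°
81.70° > 2α = 11.42°  →  invalid

δ = 81.70°, invalid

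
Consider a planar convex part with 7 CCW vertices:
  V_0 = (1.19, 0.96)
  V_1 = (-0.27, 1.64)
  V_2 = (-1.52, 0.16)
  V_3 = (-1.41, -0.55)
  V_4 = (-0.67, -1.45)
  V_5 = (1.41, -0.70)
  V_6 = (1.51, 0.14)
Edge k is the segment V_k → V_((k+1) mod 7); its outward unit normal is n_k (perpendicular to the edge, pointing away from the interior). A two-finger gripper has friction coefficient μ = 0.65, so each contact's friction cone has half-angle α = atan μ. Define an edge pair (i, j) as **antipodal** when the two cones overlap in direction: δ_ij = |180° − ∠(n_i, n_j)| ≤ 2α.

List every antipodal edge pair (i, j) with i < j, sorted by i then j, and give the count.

count = 10; pairs: (0,2), (0,3), (0,4), (1,4), (1,5), (1,6), (2,5), (2,6), (3,5), (3,6)

α = atan 0.65 = 33.02°;  2α = 66.05°
n_0 = (+0.4222, +0.9065)
n_1 = (-0.7640, +0.6452)
n_2 = (-0.9882, -0.1531)
n_3 = (-0.7724, -0.6351)
n_4 = (+0.3392, -0.9407)
n_5 = (+0.9930, -0.1182)
n_6 = (+0.9316, +0.3635)
  (0,1): δ = 105.21°  ·
  (0,2): δ = 56.22°  ✓
  (0,3): δ = 25.60°  ✓
  (0,4): δ = 44.80°  ✓
  (0,5): δ = 108.18°  ·
  (0,6): δ = 136.29°  ·
  (1,2): δ = 131.01°  ·
  (1,3): δ = 100.39°  ·
  (1,4): δ = 29.99°  ✓
  (1,5): δ = 33.40°  ✓
  (1,6): δ = 61.50°  ✓
  (2,3): δ = 149.38°  ·
  (2,4): δ = 78.98°  ·
  (2,5): δ = 15.60°  ✓
  (2,6): δ = 12.51°  ✓
  (3,4): δ = 109.60°  ·
  (3,5): δ = 46.22°  ✓
  (3,6): δ = 18.11°  ✓
  (4,5): δ = 116.62°  ·
  (4,6): δ = 88.51°  ·
  (5,6): δ = 151.89°  ·
antipodal pairs: 10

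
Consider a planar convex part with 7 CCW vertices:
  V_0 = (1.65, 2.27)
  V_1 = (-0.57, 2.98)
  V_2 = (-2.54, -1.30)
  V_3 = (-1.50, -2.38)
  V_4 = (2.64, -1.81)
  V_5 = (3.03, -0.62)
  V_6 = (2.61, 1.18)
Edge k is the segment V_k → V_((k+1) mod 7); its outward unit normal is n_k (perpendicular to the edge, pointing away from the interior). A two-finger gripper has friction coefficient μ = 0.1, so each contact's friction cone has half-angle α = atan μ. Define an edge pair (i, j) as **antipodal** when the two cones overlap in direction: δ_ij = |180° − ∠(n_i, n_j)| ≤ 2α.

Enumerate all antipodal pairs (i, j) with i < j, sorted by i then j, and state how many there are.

α = atan 0.1 = 5.71°;  2α = 11.42°
n_0 = (+0.3046, +0.9525)
n_1 = (-0.9084, +0.4181)
n_2 = (-0.7203, -0.6936)
n_3 = (+0.1364, -0.9907)
n_4 = (+0.9503, -0.3114)
n_5 = (+0.9738, +0.2272)
n_6 = (+0.7504, +0.6609)
  (0,1): δ = 96.98°  ·
  (0,2): δ = 28.35°  ·
  (0,3): δ = 25.57°  ·
  (0,4): δ = 89.59°  ·
  (0,5): δ = 120.87°  ·
  (0,6): δ = 149.11°  ·
  (1,2): δ = 111.37°  ·
  (1,3): δ = 57.45°  ·
  (1,4): δ = 6.57°  ✓
  (1,5): δ = 37.85°  ·
  (1,6): δ = 66.09°  ·
  (2,3): δ = 126.08°  ·
  (2,4): δ = 62.06°  ·
  (2,5): δ = 30.79°  ·
  (2,6): δ = 2.55°  ✓
  (3,4): δ = 115.98°  ·
  (3,5): δ = 84.71°  ·
  (3,6): δ = 56.47°  ·
  (4,5): δ = 148.72°  ·
  (4,6): δ = 120.48°  ·
  (5,6): δ = 151.76°  ·
antipodal pairs: 2

count = 2; pairs: (1,4), (2,6)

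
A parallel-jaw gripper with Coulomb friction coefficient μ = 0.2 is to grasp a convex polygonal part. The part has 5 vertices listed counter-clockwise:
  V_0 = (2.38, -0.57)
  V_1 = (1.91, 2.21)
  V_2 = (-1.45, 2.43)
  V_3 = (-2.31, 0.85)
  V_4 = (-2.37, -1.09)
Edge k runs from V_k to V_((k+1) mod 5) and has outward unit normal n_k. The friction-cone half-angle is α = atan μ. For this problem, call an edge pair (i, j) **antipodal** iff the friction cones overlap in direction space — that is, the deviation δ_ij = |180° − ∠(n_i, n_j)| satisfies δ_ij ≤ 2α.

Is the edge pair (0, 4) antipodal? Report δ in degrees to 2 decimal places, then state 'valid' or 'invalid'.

δ = 86.65°, invalid

α = atan 0.2 = 11.31°;  2α = 22.62°
edge 0: e_0 = (-0.47, +2.78);  n_0 = (+0.9860, +0.1667)
edge 4: e_4 = (+4.75, +0.52);  n_4 = (+0.1088, -0.9941)
∠(n_0, n_4) = 93.35°
δ = |180° − 93.35°| = 86.65°
86.65° > 2α = 22.62°  →  invalid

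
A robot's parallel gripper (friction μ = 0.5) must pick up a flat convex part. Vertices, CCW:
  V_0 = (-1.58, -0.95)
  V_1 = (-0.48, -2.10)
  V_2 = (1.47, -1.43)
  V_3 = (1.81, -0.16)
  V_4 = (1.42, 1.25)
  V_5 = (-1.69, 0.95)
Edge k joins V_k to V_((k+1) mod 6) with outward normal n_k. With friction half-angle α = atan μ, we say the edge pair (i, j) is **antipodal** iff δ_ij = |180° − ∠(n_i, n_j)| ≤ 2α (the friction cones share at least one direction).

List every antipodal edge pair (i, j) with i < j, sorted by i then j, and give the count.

α = atan 0.5 = 26.57°;  2α = 53.13°
n_0 = (-0.7226, -0.6912)
n_1 = (+0.3249, -0.9457)
n_2 = (+0.9660, -0.2586)
n_3 = (+0.9638, +0.2666)
n_4 = (-0.0960, +0.9954)
n_5 = (-0.9983, -0.0578)
  (0,1): δ = 114.76°  ·
  (0,2): δ = 58.71°  ·
  (0,3): δ = 28.27°  ✓
  (0,4): δ = 51.78°  ✓
  (0,5): δ = 139.59°  ·
  (1,2): δ = 123.95°  ·
  (1,3): δ = 93.50°  ·
  (1,4): δ = 13.45°  ✓
  (1,5): δ = 74.35°  ·
  (2,3): δ = 149.55°  ·
  (2,4): δ = 69.50°  ·
  (2,5): δ = 18.30°  ✓
  (3,4): δ = 99.95°  ·
  (3,5): δ = 12.15°  ✓
  (4,5): δ = 92.20°  ·
antipodal pairs: 5

count = 5; pairs: (0,3), (0,4), (1,4), (2,5), (3,5)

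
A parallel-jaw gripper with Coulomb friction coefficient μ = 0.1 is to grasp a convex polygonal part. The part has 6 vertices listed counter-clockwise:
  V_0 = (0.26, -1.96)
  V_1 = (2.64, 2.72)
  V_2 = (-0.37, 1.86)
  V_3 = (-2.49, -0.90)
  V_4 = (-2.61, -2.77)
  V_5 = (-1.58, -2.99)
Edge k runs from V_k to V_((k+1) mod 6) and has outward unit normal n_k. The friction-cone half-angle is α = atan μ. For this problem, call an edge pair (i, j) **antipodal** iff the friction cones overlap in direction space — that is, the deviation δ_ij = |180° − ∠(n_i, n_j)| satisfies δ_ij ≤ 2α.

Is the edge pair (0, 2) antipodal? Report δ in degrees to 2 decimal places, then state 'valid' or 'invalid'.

δ = 10.57°, valid

α = atan 0.1 = 5.71°;  2α = 11.42°
edge 0: e_0 = (+2.38, +4.68);  n_0 = (+0.8914, -0.4533)
edge 2: e_2 = (-2.12, -2.76);  n_2 = (-0.7931, +0.6092)
∠(n_0, n_2) = 169.43°
δ = |180° − 169.43°| = 10.57°
10.57° ≤ 2α = 11.42°  →  valid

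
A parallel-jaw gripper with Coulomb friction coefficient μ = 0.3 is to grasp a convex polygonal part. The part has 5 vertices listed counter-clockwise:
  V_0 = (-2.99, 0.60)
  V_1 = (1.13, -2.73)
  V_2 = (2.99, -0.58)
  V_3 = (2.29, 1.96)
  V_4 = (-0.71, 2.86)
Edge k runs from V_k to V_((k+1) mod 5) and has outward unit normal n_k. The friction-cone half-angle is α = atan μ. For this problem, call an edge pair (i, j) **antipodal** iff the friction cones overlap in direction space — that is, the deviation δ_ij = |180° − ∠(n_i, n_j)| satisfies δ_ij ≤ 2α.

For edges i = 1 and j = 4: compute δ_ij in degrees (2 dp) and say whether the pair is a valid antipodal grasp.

α = atan 0.3 = 16.70°;  2α = 33.40°
edge 1: e_1 = (+1.86, +2.15);  n_1 = (+0.7563, -0.6543)
edge 4: e_4 = (-2.28, -2.26);  n_4 = (-0.7040, +0.7102)
∠(n_1, n_4) = 175.61°
δ = |180° − 175.61°| = 4.39°
4.39° ≤ 2α = 33.40°  →  valid

δ = 4.39°, valid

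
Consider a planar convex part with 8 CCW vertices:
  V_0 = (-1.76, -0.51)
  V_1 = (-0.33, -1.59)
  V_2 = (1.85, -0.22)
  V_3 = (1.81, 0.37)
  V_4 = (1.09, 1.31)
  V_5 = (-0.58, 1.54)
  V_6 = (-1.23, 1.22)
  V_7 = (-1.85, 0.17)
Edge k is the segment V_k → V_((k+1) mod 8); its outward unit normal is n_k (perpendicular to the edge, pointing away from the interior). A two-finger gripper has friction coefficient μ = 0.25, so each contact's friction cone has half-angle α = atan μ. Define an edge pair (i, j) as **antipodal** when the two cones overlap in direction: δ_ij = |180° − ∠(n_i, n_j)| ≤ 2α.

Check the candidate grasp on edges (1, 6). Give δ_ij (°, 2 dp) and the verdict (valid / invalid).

δ = 27.29°, valid

α = atan 0.25 = 14.04°;  2α = 28.07°
edge 1: e_1 = (+2.18, +1.37);  n_1 = (+0.5321, -0.8467)
edge 6: e_6 = (-0.62, -1.05);  n_6 = (-0.8611, +0.5085)
∠(n_1, n_6) = 152.71°
δ = |180° − 152.71°| = 27.29°
27.29° ≤ 2α = 28.07°  →  valid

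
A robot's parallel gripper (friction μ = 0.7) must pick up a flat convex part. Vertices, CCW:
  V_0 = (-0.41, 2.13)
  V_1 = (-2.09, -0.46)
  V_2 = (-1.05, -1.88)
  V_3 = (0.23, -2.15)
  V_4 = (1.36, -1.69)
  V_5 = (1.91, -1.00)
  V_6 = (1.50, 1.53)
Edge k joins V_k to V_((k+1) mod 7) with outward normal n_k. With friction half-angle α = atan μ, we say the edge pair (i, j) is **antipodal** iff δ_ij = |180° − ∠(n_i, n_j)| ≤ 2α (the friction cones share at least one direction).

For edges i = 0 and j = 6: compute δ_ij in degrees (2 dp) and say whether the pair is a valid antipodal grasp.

δ = 105.53°, invalid

α = atan 0.7 = 34.99°;  2α = 69.98°
edge 0: e_0 = (-1.68, -2.59);  n_0 = (-0.8390, +0.5442)
edge 6: e_6 = (-1.91, +0.60);  n_6 = (+0.2997, +0.9540)
∠(n_0, n_6) = 74.47°
δ = |180° − 74.47°| = 105.53°
105.53° > 2α = 69.98°  →  invalid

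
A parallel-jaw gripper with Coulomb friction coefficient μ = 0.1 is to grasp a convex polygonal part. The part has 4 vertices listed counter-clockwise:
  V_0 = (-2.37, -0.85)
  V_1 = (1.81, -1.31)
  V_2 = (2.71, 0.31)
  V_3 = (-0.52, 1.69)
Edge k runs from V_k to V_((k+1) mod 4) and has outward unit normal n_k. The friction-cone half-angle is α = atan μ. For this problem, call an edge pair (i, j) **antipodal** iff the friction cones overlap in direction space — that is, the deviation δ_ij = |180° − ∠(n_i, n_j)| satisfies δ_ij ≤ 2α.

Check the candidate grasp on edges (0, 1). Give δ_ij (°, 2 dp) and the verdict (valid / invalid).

δ = 112.77°, invalid

α = atan 0.1 = 5.71°;  2α = 11.42°
edge 0: e_0 = (+4.18, -0.46);  n_0 = (-0.1094, -0.9940)
edge 1: e_1 = (+0.90, +1.62);  n_1 = (+0.8742, -0.4856)
∠(n_0, n_1) = 67.23°
δ = |180° − 67.23°| = 112.77°
112.77° > 2α = 11.42°  →  invalid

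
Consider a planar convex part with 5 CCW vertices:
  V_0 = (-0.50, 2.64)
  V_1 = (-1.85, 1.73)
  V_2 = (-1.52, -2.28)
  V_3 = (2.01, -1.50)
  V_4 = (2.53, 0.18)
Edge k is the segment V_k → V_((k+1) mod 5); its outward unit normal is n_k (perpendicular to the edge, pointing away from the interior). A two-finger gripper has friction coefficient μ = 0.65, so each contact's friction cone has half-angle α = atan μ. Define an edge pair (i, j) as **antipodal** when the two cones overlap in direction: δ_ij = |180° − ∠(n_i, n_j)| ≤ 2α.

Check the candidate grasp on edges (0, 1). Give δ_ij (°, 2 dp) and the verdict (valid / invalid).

α = atan 0.65 = 33.02°;  2α = 66.05°
edge 0: e_0 = (-1.35, -0.91);  n_0 = (-0.5589, +0.8292)
edge 1: e_1 = (+0.33, -4.01);  n_1 = (-0.9966, -0.0820)
∠(n_0, n_1) = 60.72°
δ = |180° − 60.72°| = 119.28°
119.28° > 2α = 66.05°  →  invalid

δ = 119.28°, invalid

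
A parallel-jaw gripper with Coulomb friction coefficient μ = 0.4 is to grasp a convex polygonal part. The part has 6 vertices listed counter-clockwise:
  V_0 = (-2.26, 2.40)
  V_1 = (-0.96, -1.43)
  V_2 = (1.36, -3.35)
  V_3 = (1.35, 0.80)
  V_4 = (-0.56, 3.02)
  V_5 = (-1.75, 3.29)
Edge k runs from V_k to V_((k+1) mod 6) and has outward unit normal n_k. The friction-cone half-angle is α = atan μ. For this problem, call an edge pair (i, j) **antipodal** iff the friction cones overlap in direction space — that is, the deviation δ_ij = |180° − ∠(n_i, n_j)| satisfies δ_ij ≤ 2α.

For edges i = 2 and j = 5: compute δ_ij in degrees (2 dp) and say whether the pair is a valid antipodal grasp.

α = atan 0.4 = 21.80°;  2α = 43.60°
edge 2: e_2 = (-0.01, +4.15);  n_2 = (+1.0000, +0.0024)
edge 5: e_5 = (-0.51, -0.89);  n_5 = (-0.8676, +0.4972)
∠(n_2, n_5) = 150.05°
δ = |180° − 150.05°| = 29.95°
29.95° ≤ 2α = 43.60°  →  valid

δ = 29.95°, valid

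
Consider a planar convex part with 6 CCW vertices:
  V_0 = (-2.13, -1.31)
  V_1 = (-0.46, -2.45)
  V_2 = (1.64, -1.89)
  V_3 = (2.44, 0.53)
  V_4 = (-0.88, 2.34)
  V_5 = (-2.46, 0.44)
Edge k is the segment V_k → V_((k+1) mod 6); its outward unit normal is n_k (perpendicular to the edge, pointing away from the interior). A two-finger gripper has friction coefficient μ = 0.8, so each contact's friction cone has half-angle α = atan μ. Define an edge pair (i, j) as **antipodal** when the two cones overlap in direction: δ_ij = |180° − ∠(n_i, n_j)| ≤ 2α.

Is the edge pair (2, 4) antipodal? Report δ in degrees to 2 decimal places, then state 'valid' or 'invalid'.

δ = 21.45°, valid

α = atan 0.8 = 38.66°;  2α = 77.32°
edge 2: e_2 = (+0.80, +2.42);  n_2 = (+0.9495, -0.3139)
edge 4: e_4 = (-1.58, -1.90);  n_4 = (-0.7689, +0.6394)
∠(n_2, n_4) = 158.55°
δ = |180° − 158.55°| = 21.45°
21.45° ≤ 2α = 77.32°  →  valid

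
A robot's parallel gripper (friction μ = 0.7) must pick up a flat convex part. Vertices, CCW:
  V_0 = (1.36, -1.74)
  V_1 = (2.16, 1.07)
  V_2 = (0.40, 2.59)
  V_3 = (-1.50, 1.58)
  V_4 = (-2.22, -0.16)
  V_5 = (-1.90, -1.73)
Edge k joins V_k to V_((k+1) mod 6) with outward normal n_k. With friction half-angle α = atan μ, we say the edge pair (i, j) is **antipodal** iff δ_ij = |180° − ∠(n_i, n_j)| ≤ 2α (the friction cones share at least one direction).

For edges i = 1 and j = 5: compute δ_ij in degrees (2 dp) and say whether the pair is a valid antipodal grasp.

α = atan 0.7 = 34.99°;  2α = 69.98°
edge 1: e_1 = (-1.76, +1.52);  n_1 = (+0.6536, +0.7568)
edge 5: e_5 = (+3.26, -0.01);  n_5 = (-0.0031, -1.0000)
∠(n_1, n_5) = 139.36°
δ = |180° − 139.36°| = 40.64°
40.64° ≤ 2α = 69.98°  →  valid

δ = 40.64°, valid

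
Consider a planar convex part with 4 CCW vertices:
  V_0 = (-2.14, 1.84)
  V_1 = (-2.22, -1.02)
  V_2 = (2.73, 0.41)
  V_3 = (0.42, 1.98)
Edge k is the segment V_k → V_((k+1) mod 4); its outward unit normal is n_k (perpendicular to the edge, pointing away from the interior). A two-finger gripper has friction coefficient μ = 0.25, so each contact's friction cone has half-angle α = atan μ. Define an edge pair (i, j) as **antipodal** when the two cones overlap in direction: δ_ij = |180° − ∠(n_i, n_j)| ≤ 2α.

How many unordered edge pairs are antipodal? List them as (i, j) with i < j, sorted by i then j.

α = atan 0.25 = 14.04°;  2α = 28.07°
n_0 = (-0.9996, +0.0280)
n_1 = (+0.2775, -0.9607)
n_2 = (+0.5621, +0.8271)
n_3 = (-0.0546, +0.9985)
  (0,1): δ = 72.28°  ·
  (0,2): δ = 57.40°  ·
  (0,3): δ = 94.73°  ·
  (1,2): δ = 50.32°  ·
  (1,3): δ = 12.98°  ✓
  (2,3): δ = 142.67°  ·
antipodal pairs: 1

count = 1; pairs: (1,3)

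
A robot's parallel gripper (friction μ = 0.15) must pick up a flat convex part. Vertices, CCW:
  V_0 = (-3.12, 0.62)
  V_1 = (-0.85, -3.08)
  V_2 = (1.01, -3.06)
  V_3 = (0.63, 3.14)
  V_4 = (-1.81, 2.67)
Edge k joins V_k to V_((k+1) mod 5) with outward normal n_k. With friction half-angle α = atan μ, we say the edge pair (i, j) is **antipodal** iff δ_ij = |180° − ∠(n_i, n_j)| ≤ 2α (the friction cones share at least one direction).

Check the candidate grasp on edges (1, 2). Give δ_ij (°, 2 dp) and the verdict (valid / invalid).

δ = 87.11°, invalid

α = atan 0.15 = 8.53°;  2α = 17.06°
edge 1: e_1 = (+1.86, +0.02);  n_1 = (+0.0108, -0.9999)
edge 2: e_2 = (-0.38, +6.20);  n_2 = (+0.9981, +0.0612)
∠(n_1, n_2) = 92.89°
δ = |180° − 92.89°| = 87.11°
87.11° > 2α = 17.06°  →  invalid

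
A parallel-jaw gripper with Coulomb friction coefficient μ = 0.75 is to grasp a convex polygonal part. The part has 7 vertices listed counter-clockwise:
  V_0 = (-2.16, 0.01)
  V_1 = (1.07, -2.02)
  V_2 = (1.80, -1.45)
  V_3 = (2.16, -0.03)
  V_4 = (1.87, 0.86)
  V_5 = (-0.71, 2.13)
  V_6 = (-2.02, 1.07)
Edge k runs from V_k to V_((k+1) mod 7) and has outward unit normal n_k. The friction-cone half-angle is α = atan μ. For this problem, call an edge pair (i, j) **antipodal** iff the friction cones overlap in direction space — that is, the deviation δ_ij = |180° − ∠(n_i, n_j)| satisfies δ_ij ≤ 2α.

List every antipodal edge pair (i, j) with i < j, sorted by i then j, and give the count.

α = atan 0.75 = 36.87°;  2α = 73.74°
n_0 = (-0.5321, -0.8467)
n_1 = (+0.6154, -0.7882)
n_2 = (+0.9693, -0.2457)
n_3 = (+0.9508, +0.3098)
n_4 = (+0.4416, +0.8972)
n_5 = (-0.6290, +0.7774)
n_6 = (-0.9914, +0.1309)
  (0,1): δ = 109.87°  ·
  (0,2): δ = 72.08°  ✓
  (0,3): δ = 39.80°  ✓
  (0,4): δ = 5.94°  ✓
  (0,5): δ = 71.13°  ✓
  (0,6): δ = 114.62°  ·
  (1,2): δ = 142.21°  ·
  (1,3): δ = 109.94°  ·
  (1,4): δ = 64.19°  ✓
  (1,5): δ = 0.99°  ✓
  (1,6): δ = 44.49°  ✓
  (2,3): δ = 147.73°  ·
  (2,4): δ = 101.98°  ·
  (2,5): δ = 36.80°  ✓
  (2,6): δ = 6.70°  ✓
  (3,4): δ = 134.26°  ·
  (3,5): δ = 69.07°  ✓
  (3,6): δ = 25.57°  ✓
  (4,5): δ = 114.81°  ·
  (4,6): δ = 71.32°  ✓
  (5,6): δ = 136.50°  ·
antipodal pairs: 12

count = 12; pairs: (0,2), (0,3), (0,4), (0,5), (1,4), (1,5), (1,6), (2,5), (2,6), (3,5), (3,6), (4,6)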